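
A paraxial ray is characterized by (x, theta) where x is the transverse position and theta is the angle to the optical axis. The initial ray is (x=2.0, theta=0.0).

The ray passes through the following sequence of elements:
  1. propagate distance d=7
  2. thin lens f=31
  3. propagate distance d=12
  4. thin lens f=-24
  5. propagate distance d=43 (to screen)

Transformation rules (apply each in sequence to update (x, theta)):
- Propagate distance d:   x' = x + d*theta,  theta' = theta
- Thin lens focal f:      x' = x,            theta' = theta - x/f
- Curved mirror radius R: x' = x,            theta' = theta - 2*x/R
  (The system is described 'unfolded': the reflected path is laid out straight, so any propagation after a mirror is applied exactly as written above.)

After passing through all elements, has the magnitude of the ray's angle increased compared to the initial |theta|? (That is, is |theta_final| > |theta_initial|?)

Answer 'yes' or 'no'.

Initial: x=2.0000 theta=0.0000
After 1 (propagate distance d=7): x=2.0000 theta=0.0000
After 2 (thin lens f=31): x=2.0000 theta=-2/31 (≈-0.0645)
After 3 (propagate distance d=12): x=38/31 (≈1.2258) theta=-2/31 (≈-0.0645)
After 4 (thin lens f=-24): x=38/31 (≈1.2258) theta=-5/372 (≈-0.0134)
After 5 (propagate distance d=43 (to screen)): x=241/372 (≈0.6478) theta=-5/372 (≈-0.0134)
|theta_initial|=0.0000 |theta_final|=5/372 (≈0.0134) -> increased

Answer: yes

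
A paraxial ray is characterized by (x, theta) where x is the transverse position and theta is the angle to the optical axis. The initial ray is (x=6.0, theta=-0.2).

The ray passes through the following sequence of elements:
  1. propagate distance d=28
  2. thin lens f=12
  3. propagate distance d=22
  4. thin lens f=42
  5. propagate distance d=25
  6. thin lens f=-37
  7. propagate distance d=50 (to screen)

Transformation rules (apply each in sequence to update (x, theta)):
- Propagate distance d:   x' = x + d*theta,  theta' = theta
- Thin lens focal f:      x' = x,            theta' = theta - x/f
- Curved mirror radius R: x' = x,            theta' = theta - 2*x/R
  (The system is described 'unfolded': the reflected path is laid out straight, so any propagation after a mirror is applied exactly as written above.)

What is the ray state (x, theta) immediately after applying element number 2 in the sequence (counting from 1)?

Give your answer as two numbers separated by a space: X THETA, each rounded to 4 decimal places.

Initial: x=6.0000 theta=-0.2000
After 1 (propagate distance d=28): x=0.4000 theta=-0.2000
After 2 (thin lens f=12): x=0.4000 theta=-7/30 (≈-0.2333)
Rounded to 4 decimal places: x = 0.4000, theta = -0.2333

Answer: 0.4000 -0.2333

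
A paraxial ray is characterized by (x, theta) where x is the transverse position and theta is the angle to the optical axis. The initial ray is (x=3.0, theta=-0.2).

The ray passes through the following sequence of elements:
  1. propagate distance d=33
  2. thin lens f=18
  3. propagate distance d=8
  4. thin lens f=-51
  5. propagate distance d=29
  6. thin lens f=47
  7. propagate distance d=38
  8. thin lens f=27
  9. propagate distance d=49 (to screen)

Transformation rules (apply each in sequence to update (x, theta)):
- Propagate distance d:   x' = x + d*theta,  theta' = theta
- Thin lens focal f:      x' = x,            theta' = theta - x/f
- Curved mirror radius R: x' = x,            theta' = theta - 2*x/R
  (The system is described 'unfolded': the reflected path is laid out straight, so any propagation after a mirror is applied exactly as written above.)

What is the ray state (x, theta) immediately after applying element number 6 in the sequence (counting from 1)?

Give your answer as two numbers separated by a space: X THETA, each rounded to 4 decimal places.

Initial: x=3.0000 theta=-0.2000
After 1 (propagate distance d=33): x=-3.6000 theta=-0.2000
After 2 (thin lens f=18): x=-3.6000 theta=0.0000
After 3 (propagate distance d=8): x=-3.6000 theta=0.0000
After 4 (thin lens f=-51): x=-3.6000 theta=-6/85 (≈-0.0706)
After 5 (propagate distance d=29): x=-96/17 (≈-5.6471) theta=-6/85 (≈-0.0706)
After 6 (thin lens f=47): x=-96/17 (≈-5.6471) theta=198/3995 (≈0.0496)
Rounded to 4 decimal places: x = -5.6471, theta = 0.0496

Answer: -5.6471 0.0496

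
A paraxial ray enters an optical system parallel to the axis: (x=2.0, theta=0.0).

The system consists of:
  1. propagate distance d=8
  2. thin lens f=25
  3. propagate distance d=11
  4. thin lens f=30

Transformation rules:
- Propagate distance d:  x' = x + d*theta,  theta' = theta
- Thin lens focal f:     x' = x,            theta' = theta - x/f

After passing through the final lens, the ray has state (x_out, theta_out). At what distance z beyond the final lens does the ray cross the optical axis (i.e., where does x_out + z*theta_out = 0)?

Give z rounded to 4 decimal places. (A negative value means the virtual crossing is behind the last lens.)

Answer: 9.5455

Derivation:
Initial: x=2.0000 theta=0.0000
After 1 (propagate distance d=8): x=2.0000 theta=0.0000
After 2 (thin lens f=25): x=2.0000 theta=-0.0800
After 3 (propagate distance d=11): x=1.1200 theta=-0.0800
After 4 (thin lens f=30): x=1.1200 theta=-44/375 (≈-0.1173)
z_focus = -x_out/theta_out = -(1.1200)/(-44/375) = 105/11 ≈ 9.5455
Rounded to 4 decimal places: z = 9.5455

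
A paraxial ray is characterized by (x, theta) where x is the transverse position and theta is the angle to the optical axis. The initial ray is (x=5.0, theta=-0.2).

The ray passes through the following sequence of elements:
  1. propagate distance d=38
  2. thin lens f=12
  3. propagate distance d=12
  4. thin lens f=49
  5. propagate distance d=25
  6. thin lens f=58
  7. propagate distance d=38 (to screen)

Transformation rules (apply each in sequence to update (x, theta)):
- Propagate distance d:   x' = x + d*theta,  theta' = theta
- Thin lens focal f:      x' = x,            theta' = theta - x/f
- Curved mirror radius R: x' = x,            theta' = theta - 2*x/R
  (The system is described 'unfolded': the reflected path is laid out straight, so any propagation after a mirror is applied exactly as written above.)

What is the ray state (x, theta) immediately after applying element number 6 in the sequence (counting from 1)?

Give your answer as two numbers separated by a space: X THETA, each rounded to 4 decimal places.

Answer: -0.7588 0.0787

Derivation:
Initial: x=5.0000 theta=-0.2000
After 1 (propagate distance d=38): x=-2.6000 theta=-0.2000
After 2 (thin lens f=12): x=-2.6000 theta=1/60 (≈0.0167)
After 3 (propagate distance d=12): x=-2.4000 theta=1/60 (≈0.0167)
After 4 (thin lens f=49): x=-2.4000 theta=193/2940 (≈0.0656)
After 5 (propagate distance d=25): x=-2231/2940 (≈-0.7588) theta=193/2940 (≈0.0656)
After 6 (thin lens f=58): x=-2231/2940 (≈-0.7588) theta=895/11368 (≈0.0787)
Rounded to 4 decimal places: x = -0.7588, theta = 0.0787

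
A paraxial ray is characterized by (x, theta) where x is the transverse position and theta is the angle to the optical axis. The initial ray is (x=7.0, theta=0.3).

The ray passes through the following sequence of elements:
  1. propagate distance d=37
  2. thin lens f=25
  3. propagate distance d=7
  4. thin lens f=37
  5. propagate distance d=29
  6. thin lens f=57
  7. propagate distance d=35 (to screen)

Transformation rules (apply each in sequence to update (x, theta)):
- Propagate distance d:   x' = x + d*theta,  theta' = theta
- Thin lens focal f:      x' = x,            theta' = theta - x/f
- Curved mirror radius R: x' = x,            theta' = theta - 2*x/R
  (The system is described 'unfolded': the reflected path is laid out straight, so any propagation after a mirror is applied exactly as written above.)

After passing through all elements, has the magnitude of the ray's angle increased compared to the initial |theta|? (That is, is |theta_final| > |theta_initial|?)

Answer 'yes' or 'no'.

Initial: x=7.0000 theta=0.3000
After 1 (propagate distance d=37): x=18.1000 theta=0.3000
After 2 (thin lens f=25): x=18.1000 theta=-0.4240
After 3 (propagate distance d=7): x=15.1320 theta=-0.4240
After 4 (thin lens f=37): x=15.1320 theta=-1541/1850 (≈-0.8330)
After 5 (propagate distance d=29): x=-41737/4625 (≈-9.0242) theta=-1541/1850 (≈-0.8330)
After 6 (thin lens f=57): x=-41737/4625 (≈-9.0242) theta=-355711/527250 (≈-0.6747)
After 7 (propagate distance d=35 (to screen)): x=-17207903/527250 (≈-32.6371) theta=-355711/527250 (≈-0.6747)
|theta_initial|=0.3000 |theta_final|=355711/527250 (≈0.6747) -> increased

Answer: yes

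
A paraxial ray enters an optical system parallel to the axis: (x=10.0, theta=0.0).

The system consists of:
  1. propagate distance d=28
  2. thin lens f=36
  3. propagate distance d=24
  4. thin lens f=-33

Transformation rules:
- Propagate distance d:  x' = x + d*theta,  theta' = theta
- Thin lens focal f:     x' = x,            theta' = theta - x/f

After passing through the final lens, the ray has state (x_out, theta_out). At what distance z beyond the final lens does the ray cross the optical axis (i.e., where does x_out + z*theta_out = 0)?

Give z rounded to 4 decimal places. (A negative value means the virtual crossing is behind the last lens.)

Initial: x=10.0000 theta=0.0000
After 1 (propagate distance d=28): x=10.0000 theta=0.0000
After 2 (thin lens f=36): x=10.0000 theta=-5/18 (≈-0.2778)
After 3 (propagate distance d=24): x=10/3 (≈3.3333) theta=-5/18 (≈-0.2778)
After 4 (thin lens f=-33): x=10/3 (≈3.3333) theta=-35/198 (≈-0.1768)
z_focus = -x_out/theta_out = -(10/3)/(-35/198) = 132/7 ≈ 18.8571
Rounded to 4 decimal places: z = 18.8571

Answer: 18.8571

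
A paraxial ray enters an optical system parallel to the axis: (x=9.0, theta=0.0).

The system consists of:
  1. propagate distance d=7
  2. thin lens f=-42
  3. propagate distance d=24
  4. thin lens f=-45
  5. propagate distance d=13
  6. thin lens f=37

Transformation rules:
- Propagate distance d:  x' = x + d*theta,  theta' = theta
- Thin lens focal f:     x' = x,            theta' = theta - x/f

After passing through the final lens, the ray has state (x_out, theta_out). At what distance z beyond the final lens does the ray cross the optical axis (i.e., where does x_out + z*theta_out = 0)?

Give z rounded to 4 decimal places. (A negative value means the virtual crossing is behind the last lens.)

Answer: 533.5980

Derivation:
Initial: x=9.0000 theta=0.0000
After 1 (propagate distance d=7): x=9.0000 theta=0.0000
After 2 (thin lens f=-42): x=9.0000 theta=3/14 (≈0.2143)
After 3 (propagate distance d=24): x=99/7 (≈14.1429) theta=3/14 (≈0.2143)
After 4 (thin lens f=-45): x=99/7 (≈14.1429) theta=37/70 (≈0.5286)
After 5 (propagate distance d=13): x=1471/70 (≈21.0143) theta=37/70 (≈0.5286)
After 6 (thin lens f=37): x=1471/70 (≈21.0143) theta=-51/1295 (≈-0.0394)
z_focus = -x_out/theta_out = -(1471/70)/(-51/1295) = 54427/102 ≈ 533.5980
Rounded to 4 decimal places: z = 533.5980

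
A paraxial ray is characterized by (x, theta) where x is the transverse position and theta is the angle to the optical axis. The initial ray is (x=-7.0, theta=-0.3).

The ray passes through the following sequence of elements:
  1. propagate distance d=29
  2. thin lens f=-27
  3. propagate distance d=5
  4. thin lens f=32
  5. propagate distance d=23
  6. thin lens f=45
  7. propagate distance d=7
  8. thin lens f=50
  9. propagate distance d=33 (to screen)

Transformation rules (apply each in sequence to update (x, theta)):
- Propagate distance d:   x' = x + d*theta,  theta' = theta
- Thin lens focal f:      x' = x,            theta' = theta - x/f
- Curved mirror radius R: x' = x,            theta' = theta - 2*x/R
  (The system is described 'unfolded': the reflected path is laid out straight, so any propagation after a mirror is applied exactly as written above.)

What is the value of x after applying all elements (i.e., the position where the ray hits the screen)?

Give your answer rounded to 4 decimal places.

Initial: x=-7.0000 theta=-0.3000
After 1 (propagate distance d=29): x=-15.7000 theta=-0.3000
After 2 (thin lens f=-27): x=-15.7000 theta=-119/135 (≈-0.8815)
After 3 (propagate distance d=5): x=-5429/270 (≈-20.1074) theta=-119/135 (≈-0.8815)
After 4 (thin lens f=32): x=-5429/270 (≈-20.1074) theta=-81/320 (≈-0.2531)
After 5 (propagate distance d=23): x=-224029/8640 (≈-25.9293) theta=-81/320 (≈-0.2531)
After 6 (thin lens f=45): x=-224029/8640 (≈-25.9293) theta=62807/194400 (≈0.3231)
After 7 (propagate distance d=7): x=-9202007/388800 (≈-23.6677) theta=62807/194400 (≈0.3231)
After 8 (thin lens f=50): x=-9202007/388800 (≈-23.6677) theta=15482707/19440000 (≈0.7964)
After 9 (propagate distance d=33 (to screen)): x=50828981/19440000 (≈2.6147) theta=15482707/19440000 (≈0.7964)
Rounded to 4 decimal places: x = 2.6147

Answer: 2.6147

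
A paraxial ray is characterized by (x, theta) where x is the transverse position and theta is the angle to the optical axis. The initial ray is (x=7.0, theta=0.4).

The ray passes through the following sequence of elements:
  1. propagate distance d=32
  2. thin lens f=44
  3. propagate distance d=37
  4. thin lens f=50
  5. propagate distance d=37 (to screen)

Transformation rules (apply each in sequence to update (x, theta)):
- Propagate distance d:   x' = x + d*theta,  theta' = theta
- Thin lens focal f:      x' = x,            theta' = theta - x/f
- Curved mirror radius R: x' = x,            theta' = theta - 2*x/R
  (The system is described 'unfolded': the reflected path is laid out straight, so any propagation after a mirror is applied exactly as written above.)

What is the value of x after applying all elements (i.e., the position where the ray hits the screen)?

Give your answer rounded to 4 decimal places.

Initial: x=7.0000 theta=0.4000
After 1 (propagate distance d=32): x=19.8000 theta=0.4000
After 2 (thin lens f=44): x=19.8000 theta=-0.0500
After 3 (propagate distance d=37): x=17.9500 theta=-0.0500
After 4 (thin lens f=50): x=17.9500 theta=-0.4090
After 5 (propagate distance d=37 (to screen)): x=2.8170 theta=-0.4090
Rounded to 4 decimal places: x = 2.8170

Answer: 2.8170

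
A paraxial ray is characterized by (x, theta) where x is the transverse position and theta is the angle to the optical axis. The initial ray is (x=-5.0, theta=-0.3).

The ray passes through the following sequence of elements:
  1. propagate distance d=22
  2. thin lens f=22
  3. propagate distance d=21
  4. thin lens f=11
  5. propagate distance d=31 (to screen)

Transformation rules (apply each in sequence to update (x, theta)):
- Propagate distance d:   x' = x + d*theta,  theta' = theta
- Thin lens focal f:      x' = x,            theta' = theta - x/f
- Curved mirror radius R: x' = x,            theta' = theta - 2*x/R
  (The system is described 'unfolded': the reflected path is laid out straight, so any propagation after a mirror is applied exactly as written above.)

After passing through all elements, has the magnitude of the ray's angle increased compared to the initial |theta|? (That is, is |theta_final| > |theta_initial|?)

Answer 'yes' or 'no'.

Initial: x=-5.0000 theta=-0.3000
After 1 (propagate distance d=22): x=-11.6000 theta=-0.3000
After 2 (thin lens f=22): x=-11.6000 theta=5/22 (≈0.2273)
After 3 (propagate distance d=21): x=-751/110 (≈-6.8273) theta=5/22 (≈0.2273)
After 4 (thin lens f=11): x=-751/110 (≈-6.8273) theta=513/605 (≈0.8479)
After 5 (propagate distance d=31 (to screen)): x=4709/242 (≈19.4587) theta=513/605 (≈0.8479)
|theta_initial|=0.3000 |theta_final|=513/605 (≈0.8479) -> increased

Answer: yes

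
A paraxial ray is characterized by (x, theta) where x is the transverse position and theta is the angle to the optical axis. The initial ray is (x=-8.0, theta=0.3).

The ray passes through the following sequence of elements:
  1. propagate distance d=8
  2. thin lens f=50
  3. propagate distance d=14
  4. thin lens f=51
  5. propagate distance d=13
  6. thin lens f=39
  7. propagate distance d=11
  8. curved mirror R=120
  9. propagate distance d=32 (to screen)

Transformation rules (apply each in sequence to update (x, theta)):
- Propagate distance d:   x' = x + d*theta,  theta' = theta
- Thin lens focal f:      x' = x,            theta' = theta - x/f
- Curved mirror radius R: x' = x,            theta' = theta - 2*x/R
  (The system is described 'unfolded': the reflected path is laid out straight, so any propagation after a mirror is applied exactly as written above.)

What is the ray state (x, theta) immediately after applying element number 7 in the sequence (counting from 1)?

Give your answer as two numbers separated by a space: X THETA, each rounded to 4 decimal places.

Initial: x=-8.0000 theta=0.3000
After 1 (propagate distance d=8): x=-5.6000 theta=0.3000
After 2 (thin lens f=50): x=-5.6000 theta=0.4120
After 3 (propagate distance d=14): x=0.1680 theta=0.4120
After 4 (thin lens f=51): x=0.1680 theta=1737/4250 (≈0.4087)
After 5 (propagate distance d=13): x=4659/850 (≈5.4812) theta=1737/4250 (≈0.4087)
After 6 (thin lens f=39): x=4659/850 (≈5.4812) theta=7408/27625 (≈0.2682)
After 7 (propagate distance d=11): x=465811/55250 (≈8.4310) theta=7408/27625 (≈0.2682)
Rounded to 4 decimal places: x = 8.4310, theta = 0.2682

Answer: 8.4310 0.2682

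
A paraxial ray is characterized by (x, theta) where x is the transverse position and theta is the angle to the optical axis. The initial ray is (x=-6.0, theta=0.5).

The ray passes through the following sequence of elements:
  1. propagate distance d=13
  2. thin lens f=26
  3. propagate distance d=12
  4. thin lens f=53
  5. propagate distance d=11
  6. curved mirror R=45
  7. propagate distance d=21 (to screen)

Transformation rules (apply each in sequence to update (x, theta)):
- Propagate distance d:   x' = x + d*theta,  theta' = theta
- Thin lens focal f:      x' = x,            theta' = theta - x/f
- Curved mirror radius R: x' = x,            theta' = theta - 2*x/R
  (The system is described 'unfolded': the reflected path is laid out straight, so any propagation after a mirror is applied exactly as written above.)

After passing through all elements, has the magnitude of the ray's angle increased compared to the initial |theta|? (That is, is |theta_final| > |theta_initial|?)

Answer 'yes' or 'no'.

Initial: x=-6.0000 theta=0.5000
After 1 (propagate distance d=13): x=0.5000 theta=0.5000
After 2 (thin lens f=26): x=0.5000 theta=25/52 (≈0.4808)
After 3 (propagate distance d=12): x=163/26 (≈6.2692) theta=25/52 (≈0.4808)
After 4 (thin lens f=53): x=163/26 (≈6.2692) theta=999/2756 (≈0.3625)
After 5 (propagate distance d=11): x=28267/2756 (≈10.2565) theta=999/2756 (≈0.3625)
After 6 (curved mirror R=45): x=28267/2756 (≈10.2565) theta=-11579/124020 (≈-0.0934)
After 7 (propagate distance d=21 (to screen)): x=85738/10335 (≈8.2959) theta=-11579/124020 (≈-0.0934)
|theta_initial|=0.5000 |theta_final|=11579/124020 (≈0.0934) -> not increased

Answer: no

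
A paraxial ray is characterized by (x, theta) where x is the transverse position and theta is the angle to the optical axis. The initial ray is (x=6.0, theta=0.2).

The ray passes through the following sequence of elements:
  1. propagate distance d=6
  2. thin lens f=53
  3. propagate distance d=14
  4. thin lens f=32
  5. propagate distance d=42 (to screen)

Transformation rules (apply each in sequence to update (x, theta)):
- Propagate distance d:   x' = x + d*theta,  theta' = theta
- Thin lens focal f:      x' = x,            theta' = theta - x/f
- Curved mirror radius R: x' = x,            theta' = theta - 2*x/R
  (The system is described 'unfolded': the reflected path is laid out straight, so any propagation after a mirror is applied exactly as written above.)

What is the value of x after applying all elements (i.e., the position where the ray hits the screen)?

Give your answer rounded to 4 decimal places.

Answer: 0.1637

Derivation:
Initial: x=6.0000 theta=0.2000
After 1 (propagate distance d=6): x=7.2000 theta=0.2000
After 2 (thin lens f=53): x=7.2000 theta=17/265 (≈0.0642)
After 3 (propagate distance d=14): x=2146/265 (≈8.0981) theta=17/265 (≈0.0642)
After 4 (thin lens f=32): x=2146/265 (≈8.0981) theta=-801/4240 (≈-0.1889)
After 5 (propagate distance d=42 (to screen)): x=347/2120 (≈0.1637) theta=-801/4240 (≈-0.1889)
Rounded to 4 decimal places: x = 0.1637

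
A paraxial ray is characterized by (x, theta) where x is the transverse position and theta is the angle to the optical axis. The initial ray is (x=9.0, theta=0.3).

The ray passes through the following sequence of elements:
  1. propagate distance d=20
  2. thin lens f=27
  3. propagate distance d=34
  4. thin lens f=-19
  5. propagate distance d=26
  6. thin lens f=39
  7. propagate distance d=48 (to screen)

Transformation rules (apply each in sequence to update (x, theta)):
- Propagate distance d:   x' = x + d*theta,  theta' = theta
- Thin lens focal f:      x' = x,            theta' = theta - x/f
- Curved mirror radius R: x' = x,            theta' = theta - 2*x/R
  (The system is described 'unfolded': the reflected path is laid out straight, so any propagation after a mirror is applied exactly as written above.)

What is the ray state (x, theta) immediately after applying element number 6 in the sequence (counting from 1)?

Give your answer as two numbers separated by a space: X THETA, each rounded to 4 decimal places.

Answer: 8.3029 -0.1363

Derivation:
Initial: x=9.0000 theta=0.3000
After 1 (propagate distance d=20): x=15.0000 theta=0.3000
After 2 (thin lens f=27): x=15.0000 theta=-23/90 (≈-0.2556)
After 3 (propagate distance d=34): x=284/45 (≈6.3111) theta=-23/90 (≈-0.2556)
After 4 (thin lens f=-19): x=284/45 (≈6.3111) theta=131/1710 (≈0.0766)
After 5 (propagate distance d=26): x=7099/855 (≈8.3029) theta=131/1710 (≈0.0766)
After 6 (thin lens f=39): x=7099/855 (≈8.3029) theta=-9089/66690 (≈-0.1363)
Rounded to 4 decimal places: x = 8.3029, theta = -0.1363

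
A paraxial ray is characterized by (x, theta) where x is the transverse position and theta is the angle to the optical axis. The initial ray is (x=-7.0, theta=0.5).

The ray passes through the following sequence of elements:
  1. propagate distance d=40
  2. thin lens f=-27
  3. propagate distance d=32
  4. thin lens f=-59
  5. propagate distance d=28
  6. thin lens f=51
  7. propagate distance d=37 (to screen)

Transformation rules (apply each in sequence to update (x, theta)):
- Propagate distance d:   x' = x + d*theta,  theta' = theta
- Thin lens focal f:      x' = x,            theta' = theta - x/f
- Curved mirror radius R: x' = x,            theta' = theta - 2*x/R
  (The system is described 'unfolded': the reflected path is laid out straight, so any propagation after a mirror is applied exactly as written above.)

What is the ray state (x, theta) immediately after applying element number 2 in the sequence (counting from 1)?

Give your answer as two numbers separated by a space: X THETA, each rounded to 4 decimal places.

Answer: 13.0000 0.9815

Derivation:
Initial: x=-7.0000 theta=0.5000
After 1 (propagate distance d=40): x=13.0000 theta=0.5000
After 2 (thin lens f=-27): x=13.0000 theta=53/54 (≈0.9815)
Rounded to 4 decimal places: x = 13.0000, theta = 0.9815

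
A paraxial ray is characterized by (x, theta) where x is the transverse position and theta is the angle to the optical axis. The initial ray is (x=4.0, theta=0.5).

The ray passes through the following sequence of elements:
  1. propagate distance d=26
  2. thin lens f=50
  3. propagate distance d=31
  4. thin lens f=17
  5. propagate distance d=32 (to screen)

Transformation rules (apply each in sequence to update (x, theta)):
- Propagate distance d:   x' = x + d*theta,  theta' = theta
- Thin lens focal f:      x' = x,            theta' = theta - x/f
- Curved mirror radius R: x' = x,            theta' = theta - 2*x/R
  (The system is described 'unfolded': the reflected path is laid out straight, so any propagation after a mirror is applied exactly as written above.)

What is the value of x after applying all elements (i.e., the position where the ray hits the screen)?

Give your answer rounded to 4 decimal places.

Initial: x=4.0000 theta=0.5000
After 1 (propagate distance d=26): x=17.0000 theta=0.5000
After 2 (thin lens f=50): x=17.0000 theta=0.1600
After 3 (propagate distance d=31): x=21.9600 theta=0.1600
After 4 (thin lens f=17): x=21.9600 theta=-481/425 (≈-1.1318)
After 5 (propagate distance d=32 (to screen)): x=-6059/425 (≈-14.2565) theta=-481/425 (≈-1.1318)
Rounded to 4 decimal places: x = -14.2565

Answer: -14.2565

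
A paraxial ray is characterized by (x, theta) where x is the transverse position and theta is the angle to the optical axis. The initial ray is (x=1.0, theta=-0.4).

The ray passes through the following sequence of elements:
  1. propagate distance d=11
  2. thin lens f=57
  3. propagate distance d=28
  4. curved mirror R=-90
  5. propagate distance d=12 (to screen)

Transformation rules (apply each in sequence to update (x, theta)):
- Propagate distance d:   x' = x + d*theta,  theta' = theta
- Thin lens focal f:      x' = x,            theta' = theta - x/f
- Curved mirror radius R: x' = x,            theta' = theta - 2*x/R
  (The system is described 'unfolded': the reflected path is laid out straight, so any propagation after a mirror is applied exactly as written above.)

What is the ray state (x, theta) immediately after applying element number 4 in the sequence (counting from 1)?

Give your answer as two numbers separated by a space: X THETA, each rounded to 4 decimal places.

Answer: -12.9298 -0.6277

Derivation:
Initial: x=1.0000 theta=-0.4000
After 1 (propagate distance d=11): x=-3.4000 theta=-0.4000
After 2 (thin lens f=57): x=-3.4000 theta=-97/285 (≈-0.3404)
After 3 (propagate distance d=28): x=-737/57 (≈-12.9298) theta=-97/285 (≈-0.3404)
After 4 (curved mirror R=-90): x=-737/57 (≈-12.9298) theta=-322/513 (≈-0.6277)
Rounded to 4 decimal places: x = -12.9298, theta = -0.6277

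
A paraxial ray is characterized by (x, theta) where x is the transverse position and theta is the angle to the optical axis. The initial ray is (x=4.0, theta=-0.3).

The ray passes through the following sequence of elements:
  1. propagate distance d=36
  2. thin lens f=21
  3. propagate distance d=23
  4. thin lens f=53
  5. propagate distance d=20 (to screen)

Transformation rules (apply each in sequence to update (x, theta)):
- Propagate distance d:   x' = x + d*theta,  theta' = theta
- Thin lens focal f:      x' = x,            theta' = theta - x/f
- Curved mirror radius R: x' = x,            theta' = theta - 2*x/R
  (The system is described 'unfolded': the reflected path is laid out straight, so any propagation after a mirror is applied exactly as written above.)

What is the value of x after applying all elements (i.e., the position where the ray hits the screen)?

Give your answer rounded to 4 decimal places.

Initial: x=4.0000 theta=-0.3000
After 1 (propagate distance d=36): x=-6.8000 theta=-0.3000
After 2 (thin lens f=21): x=-6.8000 theta=1/42 (≈0.0238)
After 3 (propagate distance d=23): x=-1313/210 (≈-6.2524) theta=1/42 (≈0.0238)
After 4 (thin lens f=53): x=-1313/210 (≈-6.2524) theta=263/1855 (≈0.1418)
After 5 (propagate distance d=20 (to screen)): x=-38029/11130 (≈-3.4168) theta=263/1855 (≈0.1418)
Rounded to 4 decimal places: x = -3.4168

Answer: -3.4168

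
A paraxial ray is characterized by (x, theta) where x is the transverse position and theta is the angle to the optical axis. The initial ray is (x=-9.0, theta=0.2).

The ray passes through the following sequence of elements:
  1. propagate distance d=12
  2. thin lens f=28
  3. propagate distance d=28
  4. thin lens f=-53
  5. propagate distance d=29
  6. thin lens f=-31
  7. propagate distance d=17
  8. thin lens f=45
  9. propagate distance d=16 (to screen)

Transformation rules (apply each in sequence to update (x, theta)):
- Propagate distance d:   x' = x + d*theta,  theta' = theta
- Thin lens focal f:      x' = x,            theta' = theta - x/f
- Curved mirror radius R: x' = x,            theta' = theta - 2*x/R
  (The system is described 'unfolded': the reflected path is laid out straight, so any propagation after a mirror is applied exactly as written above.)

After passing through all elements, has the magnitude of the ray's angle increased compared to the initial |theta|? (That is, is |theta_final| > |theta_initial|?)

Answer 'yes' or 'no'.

Answer: yes

Derivation:
Initial: x=-9.0000 theta=0.2000
After 1 (propagate distance d=12): x=-6.6000 theta=0.2000
After 2 (thin lens f=28): x=-6.6000 theta=61/140 (≈0.4357)
After 3 (propagate distance d=28): x=5.6000 theta=61/140 (≈0.4357)
After 4 (thin lens f=-53): x=5.6000 theta=4017/7420 (≈0.5414)
After 5 (propagate distance d=29): x=31609/1484 (≈21.2999) theta=4017/7420 (≈0.5414)
After 6 (thin lens f=-31): x=31609/1484 (≈21.2999) theta=70643/57505 (≈1.2285)
After 7 (propagate distance d=17): x=9703119/230020 (≈42.1838) theta=70643/57505 (≈1.2285)
After 8 (thin lens f=45): x=9703119/230020 (≈42.1838) theta=1004207/3450300 (≈0.2910)
After 9 (propagate distance d=16 (to screen)): x=161614097/3450300 (≈46.8406) theta=1004207/3450300 (≈0.2910)
|theta_initial|=0.2000 |theta_final|=1004207/3450300 (≈0.2910) -> increased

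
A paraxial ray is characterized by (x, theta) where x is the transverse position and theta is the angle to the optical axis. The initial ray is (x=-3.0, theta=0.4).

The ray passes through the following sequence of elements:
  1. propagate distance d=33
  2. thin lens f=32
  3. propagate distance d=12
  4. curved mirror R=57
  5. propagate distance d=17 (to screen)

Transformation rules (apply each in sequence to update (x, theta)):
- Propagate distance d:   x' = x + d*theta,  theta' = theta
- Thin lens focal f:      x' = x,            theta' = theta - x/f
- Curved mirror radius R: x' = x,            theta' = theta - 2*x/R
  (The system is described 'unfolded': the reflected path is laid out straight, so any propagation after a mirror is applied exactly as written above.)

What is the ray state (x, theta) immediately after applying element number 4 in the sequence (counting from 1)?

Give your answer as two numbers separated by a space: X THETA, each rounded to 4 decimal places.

Answer: 11.1750 -0.3109

Derivation:
Initial: x=-3.0000 theta=0.4000
After 1 (propagate distance d=33): x=10.2000 theta=0.4000
After 2 (thin lens f=32): x=10.2000 theta=13/160 (≈0.0813)
After 3 (propagate distance d=12): x=11.1750 theta=13/160 (≈0.0813)
After 4 (curved mirror R=57): x=11.1750 theta=-189/608 (≈-0.3109)
Rounded to 4 decimal places: x = 11.1750, theta = -0.3109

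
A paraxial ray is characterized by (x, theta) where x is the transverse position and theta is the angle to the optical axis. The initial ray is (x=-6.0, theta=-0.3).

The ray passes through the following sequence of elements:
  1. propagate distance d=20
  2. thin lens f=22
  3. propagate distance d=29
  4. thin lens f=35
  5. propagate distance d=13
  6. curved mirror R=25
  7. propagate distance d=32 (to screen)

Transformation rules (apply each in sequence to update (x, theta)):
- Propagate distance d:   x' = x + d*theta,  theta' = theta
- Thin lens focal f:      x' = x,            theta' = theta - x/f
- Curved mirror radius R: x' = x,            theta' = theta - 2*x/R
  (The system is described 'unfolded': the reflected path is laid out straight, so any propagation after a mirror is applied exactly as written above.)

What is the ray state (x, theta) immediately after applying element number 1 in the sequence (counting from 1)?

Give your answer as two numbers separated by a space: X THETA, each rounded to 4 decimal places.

Initial: x=-6.0000 theta=-0.3000
After 1 (propagate distance d=20): x=-12.0000 theta=-0.3000
Rounded to 4 decimal places: x = -12.0000, theta = -0.3000

Answer: -12.0000 -0.3000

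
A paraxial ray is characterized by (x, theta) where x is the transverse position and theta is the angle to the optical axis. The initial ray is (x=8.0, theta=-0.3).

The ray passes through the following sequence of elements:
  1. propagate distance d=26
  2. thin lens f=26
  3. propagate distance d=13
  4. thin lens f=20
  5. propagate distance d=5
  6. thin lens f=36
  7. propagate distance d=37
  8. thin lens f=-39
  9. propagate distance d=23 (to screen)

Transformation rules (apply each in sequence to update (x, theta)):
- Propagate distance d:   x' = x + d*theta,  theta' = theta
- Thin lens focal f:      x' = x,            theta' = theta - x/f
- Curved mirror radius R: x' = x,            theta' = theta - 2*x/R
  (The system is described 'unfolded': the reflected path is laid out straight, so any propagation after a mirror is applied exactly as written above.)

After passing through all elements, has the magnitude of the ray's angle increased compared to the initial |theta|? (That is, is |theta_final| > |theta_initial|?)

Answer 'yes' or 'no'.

Initial: x=8.0000 theta=-0.3000
After 1 (propagate distance d=26): x=0.2000 theta=-0.3000
After 2 (thin lens f=26): x=0.2000 theta=-4/13 (≈-0.3077)
After 3 (propagate distance d=13): x=-3.8000 theta=-4/13 (≈-0.3077)
After 4 (thin lens f=20): x=-3.8000 theta=-153/1300 (≈-0.1177)
After 5 (propagate distance d=5): x=-1141/260 (≈-4.3885) theta=-153/1300 (≈-0.1177)
After 6 (thin lens f=36): x=-1141/260 (≈-4.3885) theta=197/46800 (≈0.0042)
After 7 (propagate distance d=37): x=-198091/46800 (≈-4.2327) theta=197/46800 (≈0.0042)
After 8 (thin lens f=-39): x=-198091/46800 (≈-4.2327) theta=-23801/228150 (≈-0.1043)
After 9 (propagate distance d=23 (to screen)): x=-12104933/1825200 (≈-6.6321) theta=-23801/228150 (≈-0.1043)
|theta_initial|=0.3000 |theta_final|=23801/228150 (≈0.1043) -> not increased

Answer: no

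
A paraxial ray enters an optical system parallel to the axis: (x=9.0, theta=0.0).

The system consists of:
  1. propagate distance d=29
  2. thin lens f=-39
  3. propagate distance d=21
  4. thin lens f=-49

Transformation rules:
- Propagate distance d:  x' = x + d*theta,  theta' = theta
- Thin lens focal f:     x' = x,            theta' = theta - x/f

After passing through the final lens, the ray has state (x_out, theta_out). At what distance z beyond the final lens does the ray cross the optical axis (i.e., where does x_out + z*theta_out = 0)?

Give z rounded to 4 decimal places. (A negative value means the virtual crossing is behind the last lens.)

Initial: x=9.0000 theta=0.0000
After 1 (propagate distance d=29): x=9.0000 theta=0.0000
After 2 (thin lens f=-39): x=9.0000 theta=3/13 (≈0.2308)
After 3 (propagate distance d=21): x=180/13 (≈13.8462) theta=3/13 (≈0.2308)
After 4 (thin lens f=-49): x=180/13 (≈13.8462) theta=327/637 (≈0.5133)
z_focus = -x_out/theta_out = -(180/13)/(327/637) = -2940/109 ≈ -26.9725
Rounded to 4 decimal places: z = -26.9725

Answer: -26.9725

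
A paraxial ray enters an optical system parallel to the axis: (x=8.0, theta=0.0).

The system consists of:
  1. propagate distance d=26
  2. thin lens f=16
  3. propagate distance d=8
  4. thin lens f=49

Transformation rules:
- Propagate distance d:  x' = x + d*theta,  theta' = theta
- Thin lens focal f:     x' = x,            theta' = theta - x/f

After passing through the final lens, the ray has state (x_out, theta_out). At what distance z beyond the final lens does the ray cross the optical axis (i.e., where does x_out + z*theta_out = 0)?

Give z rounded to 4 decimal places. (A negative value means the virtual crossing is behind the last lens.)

Initial: x=8.0000 theta=0.0000
After 1 (propagate distance d=26): x=8.0000 theta=0.0000
After 2 (thin lens f=16): x=8.0000 theta=-0.5000
After 3 (propagate distance d=8): x=4.0000 theta=-0.5000
After 4 (thin lens f=49): x=4.0000 theta=-57/98 (≈-0.5816)
z_focus = -x_out/theta_out = -(4.0000)/(-57/98) = 392/57 ≈ 6.8772
Rounded to 4 decimal places: z = 6.8772

Answer: 6.8772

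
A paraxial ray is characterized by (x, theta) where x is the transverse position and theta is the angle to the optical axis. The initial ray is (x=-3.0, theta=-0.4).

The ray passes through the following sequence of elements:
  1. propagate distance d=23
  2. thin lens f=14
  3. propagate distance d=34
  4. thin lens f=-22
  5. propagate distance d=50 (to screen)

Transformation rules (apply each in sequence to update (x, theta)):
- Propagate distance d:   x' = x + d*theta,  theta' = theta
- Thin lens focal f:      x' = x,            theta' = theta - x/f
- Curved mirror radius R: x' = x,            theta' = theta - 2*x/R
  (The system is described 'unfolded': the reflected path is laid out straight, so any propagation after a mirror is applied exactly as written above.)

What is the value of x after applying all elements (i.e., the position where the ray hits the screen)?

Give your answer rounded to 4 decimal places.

Initial: x=-3.0000 theta=-0.4000
After 1 (propagate distance d=23): x=-12.2000 theta=-0.4000
After 2 (thin lens f=14): x=-12.2000 theta=33/70 (≈0.4714)
After 3 (propagate distance d=34): x=134/35 (≈3.8286) theta=33/70 (≈0.4714)
After 4 (thin lens f=-22): x=134/35 (≈3.8286) theta=71/110 (≈0.6455)
After 5 (propagate distance d=50 (to screen)): x=13899/385 (≈36.1013) theta=71/110 (≈0.6455)
Rounded to 4 decimal places: x = 36.1013

Answer: 36.1013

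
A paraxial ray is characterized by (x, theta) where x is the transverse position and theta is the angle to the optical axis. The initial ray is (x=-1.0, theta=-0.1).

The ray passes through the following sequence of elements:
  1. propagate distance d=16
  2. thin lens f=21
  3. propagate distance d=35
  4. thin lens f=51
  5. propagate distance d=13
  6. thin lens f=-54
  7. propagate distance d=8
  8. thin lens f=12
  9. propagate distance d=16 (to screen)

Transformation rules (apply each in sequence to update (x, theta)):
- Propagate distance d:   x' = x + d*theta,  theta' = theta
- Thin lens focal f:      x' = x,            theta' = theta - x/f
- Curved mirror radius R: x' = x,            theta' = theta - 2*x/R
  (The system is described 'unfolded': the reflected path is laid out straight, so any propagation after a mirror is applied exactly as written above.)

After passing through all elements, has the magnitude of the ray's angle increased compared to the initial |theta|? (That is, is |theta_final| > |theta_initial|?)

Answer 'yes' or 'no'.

Initial: x=-1.0000 theta=-0.1000
After 1 (propagate distance d=16): x=-2.6000 theta=-0.1000
After 2 (thin lens f=21): x=-2.6000 theta=1/42 (≈0.0238)
After 3 (propagate distance d=35): x=-53/30 (≈-1.7667) theta=1/42 (≈0.0238)
After 4 (thin lens f=51): x=-53/30 (≈-1.7667) theta=313/5355 (≈0.0585)
After 5 (propagate distance d=13): x=-10783/10710 (≈-1.0068) theta=313/5355 (≈0.0585)
After 6 (thin lens f=-54): x=-10783/10710 (≈-1.0068) theta=23021/578340 (≈0.0398)
After 7 (propagate distance d=8): x=-199057/289170 (≈-0.6884) theta=23021/578340 (≈0.0398)
After 8 (thin lens f=12): x=-199057/289170 (≈-0.6884) theta=48169/495720 (≈0.0972)
After 9 (propagate distance d=16 (to screen)): x=751561/867510 (≈0.8663) theta=48169/495720 (≈0.0972)
|theta_initial|=0.1000 |theta_final|=48169/495720 (≈0.0972) -> not increased

Answer: no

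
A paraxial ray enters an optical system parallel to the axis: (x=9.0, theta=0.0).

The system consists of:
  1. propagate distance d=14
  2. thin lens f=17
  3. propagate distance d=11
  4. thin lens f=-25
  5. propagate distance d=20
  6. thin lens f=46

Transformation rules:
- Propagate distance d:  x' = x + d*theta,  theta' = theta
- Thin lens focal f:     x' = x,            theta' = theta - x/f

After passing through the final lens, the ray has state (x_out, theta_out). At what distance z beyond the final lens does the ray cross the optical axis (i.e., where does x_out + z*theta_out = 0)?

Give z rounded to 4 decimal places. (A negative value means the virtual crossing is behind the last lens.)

Answer: -16.4286

Derivation:
Initial: x=9.0000 theta=0.0000
After 1 (propagate distance d=14): x=9.0000 theta=0.0000
After 2 (thin lens f=17): x=9.0000 theta=-9/17 (≈-0.5294)
After 3 (propagate distance d=11): x=54/17 (≈3.1765) theta=-9/17 (≈-0.5294)
After 4 (thin lens f=-25): x=54/17 (≈3.1765) theta=-171/425 (≈-0.4024)
After 5 (propagate distance d=20): x=-414/85 (≈-4.8706) theta=-171/425 (≈-0.4024)
After 6 (thin lens f=46): x=-414/85 (≈-4.8706) theta=-126/425 (≈-0.2965)
z_focus = -x_out/theta_out = -(-414/85)/(-126/425) = -115/7 ≈ -16.4286
Rounded to 4 decimal places: z = -16.4286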